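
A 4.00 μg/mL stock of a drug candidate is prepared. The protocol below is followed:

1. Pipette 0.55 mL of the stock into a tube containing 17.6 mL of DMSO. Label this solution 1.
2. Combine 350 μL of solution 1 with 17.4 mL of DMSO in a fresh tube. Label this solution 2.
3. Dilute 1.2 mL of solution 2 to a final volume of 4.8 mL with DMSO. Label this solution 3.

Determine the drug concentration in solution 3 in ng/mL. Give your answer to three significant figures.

0.598 ng/mL

Step 1: 0.55 mL + 17.6 mL = 18.15 mL total → factor 18.15/0.55 = 33
Step 2: 350 μL + 17.4 mL = 17750 μL total → factor 17750/350 = 50.714
Step 3: 1.2 mL brought to 4.8 mL → factor 4.8/1.2 = 4
Overall dilution factor = 33 × 50.714 × 4 = 6694.3
Final = 4.00 μg/mL / 6694.3 = 0.0005975 μg/mL = 0.598 ng/mL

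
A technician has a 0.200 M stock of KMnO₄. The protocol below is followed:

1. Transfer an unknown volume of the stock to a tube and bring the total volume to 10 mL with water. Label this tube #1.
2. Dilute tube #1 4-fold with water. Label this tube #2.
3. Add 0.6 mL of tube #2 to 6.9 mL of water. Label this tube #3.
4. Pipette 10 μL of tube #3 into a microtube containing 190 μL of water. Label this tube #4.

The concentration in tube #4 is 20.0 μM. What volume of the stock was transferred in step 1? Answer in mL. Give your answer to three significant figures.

1.00 mL

Step 1: v brought to 10 mL → factor = 10 mL/v
Step 2: 4-fold → factor 4
Step 3: 0.6 mL + 6.9 mL = 7.5 mL total → factor 7.5/0.6 = 12.5
Step 4: 10 μL + 190 μL = 200 μL total → factor 200/10 = 20
Product of known-step factors = 1000
Overall factor = 0.200 M / (20.0 μM) = 10000
Step-1 factor = 10000 / 1000 = 10
v = 10 mL / 10 = 1.00 mL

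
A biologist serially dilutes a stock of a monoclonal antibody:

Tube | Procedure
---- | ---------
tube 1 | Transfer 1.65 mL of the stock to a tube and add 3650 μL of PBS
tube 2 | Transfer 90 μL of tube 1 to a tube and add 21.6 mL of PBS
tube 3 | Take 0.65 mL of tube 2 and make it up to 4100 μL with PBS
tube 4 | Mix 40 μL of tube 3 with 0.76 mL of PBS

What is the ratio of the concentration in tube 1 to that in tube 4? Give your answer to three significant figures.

Step 1: 1.65 mL + 3650 μL = 5.3 mL total → factor 5.3/1.65 = 3.2121
Step 2: 90 μL + 21.6 mL = 21690 μL total → factor 21690/90 = 241
Step 3: 0.65 mL brought to 4100 μL → factor 4.1/0.65 = 6.3077
Step 4: 40 μL + 0.76 mL = 800 μL total → factor 800/40 = 20
Dilution factor to tube 1 = 3.2121; to tube 4 = 97658
[tube 1]/[tube 4] = (factor to tube 4)/(factor to tube 1) = 97658/3.2121 = 3.04 × 10^4

3.04 × 10^4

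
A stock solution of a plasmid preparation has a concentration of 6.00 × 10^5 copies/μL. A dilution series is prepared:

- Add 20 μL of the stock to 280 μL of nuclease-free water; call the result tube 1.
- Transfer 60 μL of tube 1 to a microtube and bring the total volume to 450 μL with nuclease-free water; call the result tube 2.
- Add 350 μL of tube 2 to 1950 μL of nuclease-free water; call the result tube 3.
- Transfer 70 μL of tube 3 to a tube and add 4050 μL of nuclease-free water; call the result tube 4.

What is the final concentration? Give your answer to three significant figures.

Step 1: 20 μL + 280 μL = 300 μL total → factor 300/20 = 15
Step 2: 60 μL brought to 450 μL → factor 450/60 = 7.5
Step 3: 350 μL + 1950 μL = 2300 μL total → factor 2300/350 = 6.5714
Step 4: 70 μL + 4050 μL = 4120 μL total → factor 4120/70 = 58.857
Overall dilution factor = 15 × 7.5 × 6.5714 × 58.857 = 43512
Final = 6.00 × 10^5 copies/μL / 43512 = 13.8 copies/μL

13.8 copies/μL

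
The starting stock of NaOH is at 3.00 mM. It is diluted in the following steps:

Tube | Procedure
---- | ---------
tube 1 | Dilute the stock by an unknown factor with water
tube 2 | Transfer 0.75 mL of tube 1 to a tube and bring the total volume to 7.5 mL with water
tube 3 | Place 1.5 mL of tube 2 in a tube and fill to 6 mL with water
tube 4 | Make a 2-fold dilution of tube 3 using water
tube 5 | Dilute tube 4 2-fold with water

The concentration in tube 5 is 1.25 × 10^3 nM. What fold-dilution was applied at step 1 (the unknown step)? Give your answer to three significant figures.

15.0-fold

Step 1: unknown factor x
Step 2: 0.75 mL brought to 7.5 mL → factor 7.5/0.75 = 10
Step 3: 1.5 mL brought to 6 mL → factor 6/1.5 = 4
Step 4: 2-fold → factor 2
Step 5: 2-fold → factor 2
Product of known-step factors = 160
Overall factor = 3.00 mM / (1.25 × 10^3 nM) = 2400
x = 2400 / 160 = 15.0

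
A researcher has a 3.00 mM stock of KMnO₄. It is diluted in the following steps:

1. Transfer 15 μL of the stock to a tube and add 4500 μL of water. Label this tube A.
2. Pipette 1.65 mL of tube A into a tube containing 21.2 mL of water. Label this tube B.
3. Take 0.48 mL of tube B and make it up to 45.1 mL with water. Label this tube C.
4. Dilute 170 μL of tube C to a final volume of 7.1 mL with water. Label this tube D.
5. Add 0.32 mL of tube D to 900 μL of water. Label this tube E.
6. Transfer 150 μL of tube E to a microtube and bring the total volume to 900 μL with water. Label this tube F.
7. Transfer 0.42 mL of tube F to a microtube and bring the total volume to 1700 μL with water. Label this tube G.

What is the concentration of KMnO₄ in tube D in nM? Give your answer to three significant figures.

0.183 nM

Step 1: 15 μL + 4500 μL = 4515 μL total → factor 4515/15 = 301
Step 2: 1.65 mL + 21.2 mL = 22.85 mL total → factor 22.85/1.65 = 13.848
Step 3: 0.48 mL brought to 45.1 mL → factor 45.1/0.48 = 93.958
Step 4: 170 μL brought to 7.1 mL → factor 7100/170 = 41.765
Dilution factor through tube D = 301 × 13.848 × 93.958 × 41.765 = 1.6357 × 10^7
[tube D] = 3.00 mM / 1.6357 × 10^7 = 1.834 × 10^-7 mM = 0.183 nM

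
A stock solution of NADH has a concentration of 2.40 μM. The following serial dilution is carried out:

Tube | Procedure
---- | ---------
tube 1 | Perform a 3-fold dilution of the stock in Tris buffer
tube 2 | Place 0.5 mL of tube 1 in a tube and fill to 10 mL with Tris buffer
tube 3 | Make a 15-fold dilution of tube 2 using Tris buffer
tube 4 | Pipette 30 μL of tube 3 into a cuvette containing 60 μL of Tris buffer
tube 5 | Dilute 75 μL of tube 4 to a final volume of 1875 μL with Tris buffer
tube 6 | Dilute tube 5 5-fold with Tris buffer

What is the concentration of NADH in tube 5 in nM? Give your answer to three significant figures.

0.0356 nM

Step 1: 3-fold → factor 3
Step 2: 0.5 mL brought to 10 mL → factor 10/0.5 = 20
Step 3: 15-fold → factor 15
Step 4: 30 μL + 60 μL = 90 μL total → factor 90/30 = 3
Step 5: 75 μL brought to 1875 μL → factor 1875/75 = 25
Dilution factor through tube 5 = 3 × 20 × 15 × 3 × 25 = 67500
[tube 5] = 2.40 μM / 67500 = 3.556 × 10^-5 μM = 0.0356 nM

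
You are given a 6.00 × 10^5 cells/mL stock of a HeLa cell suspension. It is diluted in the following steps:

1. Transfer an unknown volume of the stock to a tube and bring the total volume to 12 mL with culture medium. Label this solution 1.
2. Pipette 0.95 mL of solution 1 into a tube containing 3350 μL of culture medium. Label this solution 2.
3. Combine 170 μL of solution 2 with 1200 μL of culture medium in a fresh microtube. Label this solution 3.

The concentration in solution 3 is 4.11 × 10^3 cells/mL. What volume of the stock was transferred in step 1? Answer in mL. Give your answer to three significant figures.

3.00 mL

Step 1: v brought to 12 mL → factor = 12 mL/v
Step 2: 0.95 mL + 3350 μL = 4.3 mL total → factor 4.3/0.95 = 4.5263
Step 3: 170 μL + 1200 μL = 1370 μL total → factor 1370/170 = 8.0588
Product of known-step factors = 36.477
Overall factor = 6.00 × 10^5 cells/mL / (4.11 × 10^3 cells/mL) = 145.99
Step-1 factor = 145.99 / 36.477 = 4.0021
v = 12 mL / 4.0021 = 3.00 mL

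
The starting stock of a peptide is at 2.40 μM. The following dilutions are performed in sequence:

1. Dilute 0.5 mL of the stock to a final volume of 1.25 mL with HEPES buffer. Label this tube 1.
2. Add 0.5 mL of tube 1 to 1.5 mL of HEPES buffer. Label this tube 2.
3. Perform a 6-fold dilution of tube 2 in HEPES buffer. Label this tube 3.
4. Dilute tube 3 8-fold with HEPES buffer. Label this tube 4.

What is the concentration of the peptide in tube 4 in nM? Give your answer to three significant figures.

5.00 nM

Step 1: 0.5 mL brought to 1.25 mL → factor 1.25/0.5 = 2.5
Step 2: 0.5 mL + 1.5 mL = 2 mL total → factor 2/0.5 = 4
Step 3: 6-fold → factor 6
Step 4: 8-fold → factor 8
Overall dilution factor = 2.5 × 4 × 6 × 8 = 480
Final = 2.40 μM / 480 = 0.005000 μM = 5.00 nM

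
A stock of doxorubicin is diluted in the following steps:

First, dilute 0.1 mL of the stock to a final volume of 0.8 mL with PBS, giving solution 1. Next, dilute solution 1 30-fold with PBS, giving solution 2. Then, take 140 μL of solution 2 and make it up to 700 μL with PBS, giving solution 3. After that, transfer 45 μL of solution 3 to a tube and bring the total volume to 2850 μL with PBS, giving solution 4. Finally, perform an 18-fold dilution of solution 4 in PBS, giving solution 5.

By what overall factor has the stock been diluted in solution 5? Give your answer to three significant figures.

Step 1: 0.1 mL brought to 0.8 mL → factor 0.8/0.1 = 8
Step 2: 30-fold → factor 30
Step 3: 140 μL brought to 700 μL → factor 700/140 = 5
Step 4: 45 μL brought to 2850 μL → factor 2850/45 = 63.333
Step 5: 18-fold → factor 18
Overall dilution factor = 8 × 30 × 5 × 63.333 × 18 = 1.368 × 10^6

1.37 × 10^6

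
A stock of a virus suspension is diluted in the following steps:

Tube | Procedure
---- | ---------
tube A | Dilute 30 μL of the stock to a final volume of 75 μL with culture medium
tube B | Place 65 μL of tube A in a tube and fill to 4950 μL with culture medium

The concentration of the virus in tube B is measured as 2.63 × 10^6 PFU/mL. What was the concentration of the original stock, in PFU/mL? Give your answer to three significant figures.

5.01 × 10^8 PFU/mL

Step 1: 30 μL brought to 75 μL → factor 75/30 = 2.5
Step 2: 65 μL brought to 4950 μL → factor 4950/65 = 76.154
Overall dilution factor = 2.5 × 76.154 = 190.38
Stock = 2.63 × 10^6 PFU/mL × 190.38 = 5.01 × 10^8 PFU/mL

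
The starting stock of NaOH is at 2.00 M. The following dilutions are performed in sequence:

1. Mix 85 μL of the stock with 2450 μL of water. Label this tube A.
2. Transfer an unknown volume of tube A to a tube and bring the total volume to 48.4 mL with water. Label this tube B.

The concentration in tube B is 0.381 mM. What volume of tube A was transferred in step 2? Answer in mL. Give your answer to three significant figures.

Step 1: 85 μL + 2450 μL = 2535 μL total → factor 2535/85 = 29.824
Step 2: v brought to 48.4 mL → factor = 48.4 mL/v
Product of known-step factors = 29.824
Overall factor = 2.00 M / (0.381 mM) = 5249.3
Step-2 factor = 5249.3 / 29.824 = 176.01
v = 48.4 mL / 176.01 = 0.275 mL

0.275 mL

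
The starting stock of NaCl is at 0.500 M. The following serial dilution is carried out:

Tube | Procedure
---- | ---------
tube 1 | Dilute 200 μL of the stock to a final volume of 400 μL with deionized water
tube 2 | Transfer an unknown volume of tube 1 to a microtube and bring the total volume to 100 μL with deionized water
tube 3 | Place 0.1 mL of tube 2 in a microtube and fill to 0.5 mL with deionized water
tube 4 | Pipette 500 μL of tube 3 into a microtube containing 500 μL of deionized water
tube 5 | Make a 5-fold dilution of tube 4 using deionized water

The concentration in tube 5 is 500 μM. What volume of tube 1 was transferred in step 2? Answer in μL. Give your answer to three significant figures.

Step 1: 200 μL brought to 400 μL → factor 400/200 = 2
Step 2: v brought to 100 μL → factor = 100 μL/v
Step 3: 0.1 mL brought to 0.5 mL → factor 0.5/0.1 = 5
Step 4: 500 μL + 500 μL = 1000 μL total → factor 1000/500 = 2
Step 5: 5-fold → factor 5
Product of known-step factors = 100
Overall factor = 0.500 M / (500 μM) = 1000
Step-2 factor = 1000 / 100 = 10
v = 100 μL / 10 = 10.0 μL

10.0 μL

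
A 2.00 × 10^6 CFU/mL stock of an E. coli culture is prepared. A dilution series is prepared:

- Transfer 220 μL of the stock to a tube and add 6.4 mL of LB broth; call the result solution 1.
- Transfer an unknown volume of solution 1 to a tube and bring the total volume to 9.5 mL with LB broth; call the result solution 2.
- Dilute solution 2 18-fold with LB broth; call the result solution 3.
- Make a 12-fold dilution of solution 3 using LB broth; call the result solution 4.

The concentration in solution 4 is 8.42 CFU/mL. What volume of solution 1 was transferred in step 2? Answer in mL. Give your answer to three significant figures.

Step 1: 220 μL + 6.4 mL = 6620 μL total → factor 6620/220 = 30.091
Step 2: v brought to 9.5 mL → factor = 9.5 mL/v
Step 3: 18-fold → factor 18
Step 4: 12-fold → factor 12
Product of known-step factors = 6499.6
Overall factor = 2.00 × 10^6 CFU/mL / (8.42 CFU/mL) = 2.3753 × 10^5
Step-2 factor = 2.3753 × 10^5 / 6499.6 = 36.545
v = 9.5 mL / 36.545 = 0.260 mL

0.260 mL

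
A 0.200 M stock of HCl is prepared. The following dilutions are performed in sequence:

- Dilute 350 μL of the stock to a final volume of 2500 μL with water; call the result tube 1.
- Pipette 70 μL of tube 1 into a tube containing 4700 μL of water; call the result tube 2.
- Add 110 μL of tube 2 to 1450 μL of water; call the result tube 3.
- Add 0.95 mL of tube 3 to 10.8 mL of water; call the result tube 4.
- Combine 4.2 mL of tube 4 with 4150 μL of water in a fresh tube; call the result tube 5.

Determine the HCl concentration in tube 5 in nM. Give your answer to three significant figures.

1.18 × 10^3 nM

Step 1: 350 μL brought to 2500 μL → factor 2500/350 = 7.1429
Step 2: 70 μL + 4700 μL = 4770 μL total → factor 4770/70 = 68.143
Step 3: 110 μL + 1450 μL = 1560 μL total → factor 1560/110 = 14.182
Step 4: 0.95 mL + 10.8 mL = 11.75 mL total → factor 11.75/0.95 = 12.368
Step 5: 4.2 mL + 4150 μL = 8.35 mL total → factor 8.35/4.2 = 1.9881
Overall dilution factor = 7.1429 × 68.143 × 14.182 × 12.368 × 1.9881 = 1.6974 × 10^5
Final = 0.200 M / 1.6974 × 10^5 = 1.178 × 10^-6 M = 1.18 × 10^3 nM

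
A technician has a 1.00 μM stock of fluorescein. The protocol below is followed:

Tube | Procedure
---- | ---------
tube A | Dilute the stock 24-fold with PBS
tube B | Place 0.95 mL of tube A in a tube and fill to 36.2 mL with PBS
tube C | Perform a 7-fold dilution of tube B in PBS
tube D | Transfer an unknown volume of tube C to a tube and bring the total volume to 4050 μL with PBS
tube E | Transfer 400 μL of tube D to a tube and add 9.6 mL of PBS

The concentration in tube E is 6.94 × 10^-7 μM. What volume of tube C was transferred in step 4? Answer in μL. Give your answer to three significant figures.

450 μL

Step 1: 24-fold → factor 24
Step 2: 0.95 mL brought to 36.2 mL → factor 36.2/0.95 = 38.105
Step 3: 7-fold → factor 7
Step 4: v brought to 4050 μL → factor = 4050 μL/v
Step 5: 400 μL + 9.6 mL = 10000 μL total → factor 10000/400 = 25
Product of known-step factors = 1.6004 × 10^5
Overall factor = 1.00 μM / (6.94 × 10^-7 μM) = 1.4409 × 10^6
Step-4 factor = 1.4409 × 10^6 / 1.6004 × 10^5 = 9.0034
v = 4050 μL / 9.0034 = 450 μL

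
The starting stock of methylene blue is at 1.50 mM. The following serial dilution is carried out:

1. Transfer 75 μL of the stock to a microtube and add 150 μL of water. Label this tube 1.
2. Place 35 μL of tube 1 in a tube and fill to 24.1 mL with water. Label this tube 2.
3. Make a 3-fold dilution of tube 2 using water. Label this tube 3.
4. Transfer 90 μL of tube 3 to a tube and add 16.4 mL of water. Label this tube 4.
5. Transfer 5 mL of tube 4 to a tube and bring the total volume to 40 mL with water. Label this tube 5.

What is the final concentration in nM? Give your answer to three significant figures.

Step 1: 75 μL + 150 μL = 225 μL total → factor 225/75 = 3
Step 2: 35 μL brought to 24.1 mL → factor 24100/35 = 688.57
Step 3: 3-fold → factor 3
Step 4: 90 μL + 16.4 mL = 16490 μL total → factor 16490/90 = 183.22
Step 5: 5 mL brought to 40 mL → factor 40/5 = 8
Overall dilution factor = 3 × 688.57 × 3 × 183.22 × 8 = 9.0836 × 10^6
Final = 1.50 mM / 9.0836 × 10^6 = 1.651 × 10^-7 mM = 0.165 nM

0.165 nM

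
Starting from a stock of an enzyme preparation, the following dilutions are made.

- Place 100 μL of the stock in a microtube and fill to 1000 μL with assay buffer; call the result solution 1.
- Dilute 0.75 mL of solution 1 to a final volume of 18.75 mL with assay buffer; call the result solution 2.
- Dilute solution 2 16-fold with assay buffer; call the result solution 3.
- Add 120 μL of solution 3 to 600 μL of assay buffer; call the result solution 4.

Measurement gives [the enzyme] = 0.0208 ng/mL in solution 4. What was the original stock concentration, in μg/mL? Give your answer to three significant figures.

Step 1: 100 μL brought to 1000 μL → factor 1000/100 = 10
Step 2: 0.75 mL brought to 18.75 mL → factor 18.75/0.75 = 25
Step 3: 16-fold → factor 16
Step 4: 120 μL + 600 μL = 720 μL total → factor 720/120 = 6
Overall dilution factor = 10 × 25 × 16 × 6 = 24000
Stock = 0.0208 ng/mL × 24000 = 499.2 ng/mL = 0.499 μg/mL

0.499 μg/mL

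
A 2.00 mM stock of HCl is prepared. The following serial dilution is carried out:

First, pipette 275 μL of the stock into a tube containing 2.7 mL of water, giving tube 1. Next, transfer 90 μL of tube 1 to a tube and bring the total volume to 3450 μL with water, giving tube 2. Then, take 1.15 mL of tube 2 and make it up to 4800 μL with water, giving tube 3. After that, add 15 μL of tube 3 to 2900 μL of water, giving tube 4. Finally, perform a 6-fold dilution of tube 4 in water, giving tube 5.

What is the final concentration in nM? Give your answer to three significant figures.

Step 1: 275 μL + 2.7 mL = 2975 μL total → factor 2975/275 = 10.818
Step 2: 90 μL brought to 3450 μL → factor 3450/90 = 38.333
Step 3: 1.15 mL brought to 4800 μL → factor 4.8/1.15 = 4.1739
Step 4: 15 μL + 2900 μL = 2915 μL total → factor 2915/15 = 194.33
Step 5: 6-fold → factor 6
Overall dilution factor = 10.818 × 38.333 × 4.1739 × 194.33 × 6 = 2.0182 × 10^6
Final = 2.00 mM / 2.0182 × 10^6 = 9.910 × 10^-7 mM = 0.991 nM

0.991 nM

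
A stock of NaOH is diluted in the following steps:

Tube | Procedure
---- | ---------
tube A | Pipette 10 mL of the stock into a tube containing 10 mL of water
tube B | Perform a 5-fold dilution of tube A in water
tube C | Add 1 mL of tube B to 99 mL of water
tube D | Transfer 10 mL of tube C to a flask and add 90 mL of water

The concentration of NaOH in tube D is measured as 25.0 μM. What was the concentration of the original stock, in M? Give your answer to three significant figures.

0.250 M

Step 1: 10 mL + 10 mL = 20 mL total → factor 20/10 = 2
Step 2: 5-fold → factor 5
Step 3: 1 mL + 99 mL = 100 mL total → factor 100/1 = 100
Step 4: 10 mL + 90 mL = 100 mL total → factor 100/10 = 10
Overall dilution factor = 2 × 5 × 100 × 10 = 10000
Stock = 25.0 μM × 10000 = 2.500 × 10^5 μM = 0.250 M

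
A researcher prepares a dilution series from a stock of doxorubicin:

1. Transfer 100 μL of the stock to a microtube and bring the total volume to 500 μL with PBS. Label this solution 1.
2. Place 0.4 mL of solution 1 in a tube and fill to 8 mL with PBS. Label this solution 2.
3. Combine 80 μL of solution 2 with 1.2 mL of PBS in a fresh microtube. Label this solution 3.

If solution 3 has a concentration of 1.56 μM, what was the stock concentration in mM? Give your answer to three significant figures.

Step 1: 100 μL brought to 500 μL → factor 500/100 = 5
Step 2: 0.4 mL brought to 8 mL → factor 8/0.4 = 20
Step 3: 80 μL + 1.2 mL = 1280 μL total → factor 1280/80 = 16
Overall dilution factor = 5 × 20 × 16 = 1600
Stock = 1.56 μM × 1600 = 2496 μM = 2.50 mM

2.50 mM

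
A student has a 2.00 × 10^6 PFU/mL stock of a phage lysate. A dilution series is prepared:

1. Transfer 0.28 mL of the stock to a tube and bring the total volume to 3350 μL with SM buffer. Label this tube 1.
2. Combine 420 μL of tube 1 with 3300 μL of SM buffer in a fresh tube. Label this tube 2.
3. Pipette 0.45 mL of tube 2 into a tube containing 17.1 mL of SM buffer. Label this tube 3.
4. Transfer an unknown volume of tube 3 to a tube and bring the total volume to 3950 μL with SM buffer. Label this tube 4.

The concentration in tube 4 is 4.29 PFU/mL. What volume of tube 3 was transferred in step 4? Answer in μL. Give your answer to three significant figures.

Step 1: 0.28 mL brought to 3350 μL → factor 3.35/0.28 = 11.964
Step 2: 420 μL + 3300 μL = 3720 μL total → factor 3720/420 = 8.8571
Step 3: 0.45 mL + 17.1 mL = 17.55 mL total → factor 17.55/0.45 = 39
Step 4: v brought to 3950 μL → factor = 3950 μL/v
Product of known-step factors = 4132.8
Overall factor = 2.00 × 10^6 PFU/mL / (4.29 PFU/mL) = 4.662 × 10^5
Step-4 factor = 4.662 × 10^5 / 4132.8 = 112.8
v = 3950 μL / 112.8 = 35.0 μL

35.0 μL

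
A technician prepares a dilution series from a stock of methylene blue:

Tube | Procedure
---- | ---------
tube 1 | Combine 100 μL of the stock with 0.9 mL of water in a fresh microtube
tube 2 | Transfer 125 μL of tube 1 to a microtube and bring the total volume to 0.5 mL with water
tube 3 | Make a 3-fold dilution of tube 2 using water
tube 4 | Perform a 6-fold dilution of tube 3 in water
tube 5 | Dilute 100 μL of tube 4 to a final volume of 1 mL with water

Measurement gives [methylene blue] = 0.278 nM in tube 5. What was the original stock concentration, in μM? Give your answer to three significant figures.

2.00 μM

Step 1: 100 μL + 0.9 mL = 1000 μL total → factor 1000/100 = 10
Step 2: 125 μL brought to 0.5 mL → factor 500/125 = 4
Step 3: 3-fold → factor 3
Step 4: 6-fold → factor 6
Step 5: 100 μL brought to 1 mL → factor 1000/100 = 10
Overall dilution factor = 10 × 4 × 3 × 6 × 10 = 7200
Stock = 0.278 nM × 7200 = 2002 nM = 2.00 μM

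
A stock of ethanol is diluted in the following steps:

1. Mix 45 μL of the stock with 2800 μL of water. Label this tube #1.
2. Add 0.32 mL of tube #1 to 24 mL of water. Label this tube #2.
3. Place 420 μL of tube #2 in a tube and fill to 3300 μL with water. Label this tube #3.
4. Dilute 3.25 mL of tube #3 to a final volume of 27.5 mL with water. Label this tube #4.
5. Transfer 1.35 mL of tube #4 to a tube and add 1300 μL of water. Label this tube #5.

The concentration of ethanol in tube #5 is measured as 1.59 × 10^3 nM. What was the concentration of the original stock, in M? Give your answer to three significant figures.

0.997 M

Step 1: 45 μL + 2800 μL = 2845 μL total → factor 2845/45 = 63.222
Step 2: 0.32 mL + 24 mL = 24.32 mL total → factor 24.32/0.32 = 76
Step 3: 420 μL brought to 3300 μL → factor 3300/420 = 7.8571
Step 4: 3.25 mL brought to 27.5 mL → factor 27.5/3.25 = 8.4615
Step 5: 1.35 mL + 1300 μL = 2.65 mL total → factor 2.65/1.35 = 1.963
Overall dilution factor = 63.222 × 76 × 7.8571 × 8.4615 × 1.963 = 6.2706 × 10^5
Stock = 1.59 × 10^3 nM × 6.2706 × 10^5 = 9.970 × 10^8 nM = 0.997 M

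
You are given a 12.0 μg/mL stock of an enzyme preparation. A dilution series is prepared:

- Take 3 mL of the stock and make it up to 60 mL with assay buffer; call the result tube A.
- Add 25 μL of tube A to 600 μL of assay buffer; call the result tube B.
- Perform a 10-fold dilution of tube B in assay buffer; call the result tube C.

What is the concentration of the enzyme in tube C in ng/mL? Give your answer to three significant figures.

Step 1: 3 mL brought to 60 mL → factor 60/3 = 20
Step 2: 25 μL + 600 μL = 625 μL total → factor 625/25 = 25
Step 3: 10-fold → factor 10
Overall dilution factor = 20 × 25 × 10 = 5000
Final = 12.0 μg/mL / 5000 = 0.002400 μg/mL = 2.40 ng/mL

2.40 ng/mL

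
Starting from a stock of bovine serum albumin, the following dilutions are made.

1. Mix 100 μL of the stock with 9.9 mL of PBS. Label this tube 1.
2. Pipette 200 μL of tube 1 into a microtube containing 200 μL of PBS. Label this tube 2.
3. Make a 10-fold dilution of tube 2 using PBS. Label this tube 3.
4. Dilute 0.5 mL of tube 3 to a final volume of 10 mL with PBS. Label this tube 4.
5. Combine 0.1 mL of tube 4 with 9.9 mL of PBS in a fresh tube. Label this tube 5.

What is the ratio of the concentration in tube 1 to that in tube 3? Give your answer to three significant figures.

20.0

Step 1: 100 μL + 9.9 mL = 10000 μL total → factor 10000/100 = 100
Step 2: 200 μL + 200 μL = 400 μL total → factor 400/200 = 2
Step 3: 10-fold → factor 10
Dilution factor to tube 1 = 100; to tube 3 = 2000
[tube 1]/[tube 3] = (factor to tube 3)/(factor to tube 1) = 2000/100 = 20.0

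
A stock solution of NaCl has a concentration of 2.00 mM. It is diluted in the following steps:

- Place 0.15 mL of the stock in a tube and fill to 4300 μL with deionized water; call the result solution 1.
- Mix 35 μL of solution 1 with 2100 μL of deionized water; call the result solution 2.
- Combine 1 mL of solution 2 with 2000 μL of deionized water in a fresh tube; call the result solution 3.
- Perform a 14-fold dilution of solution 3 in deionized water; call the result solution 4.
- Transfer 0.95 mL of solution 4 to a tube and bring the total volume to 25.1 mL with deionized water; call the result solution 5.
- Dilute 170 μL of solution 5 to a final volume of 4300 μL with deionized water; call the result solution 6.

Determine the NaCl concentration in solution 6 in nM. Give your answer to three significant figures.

0.0407 nM

Step 1: 0.15 mL brought to 4300 μL → factor 4.3/0.15 = 28.667
Step 2: 35 μL + 2100 μL = 2135 μL total → factor 2135/35 = 61
Step 3: 1 mL + 2000 μL = 3 mL total → factor 3/1 = 3
Step 4: 14-fold → factor 14
Step 5: 0.95 mL brought to 25.1 mL → factor 25.1/0.95 = 26.421
Step 6: 170 μL brought to 4300 μL → factor 4300/170 = 25.294
Overall dilution factor = 28.667 × 61 × 3 × 14 × 26.421 × 25.294 = 4.9082 × 10^7
Final = 2.00 mM / 4.9082 × 10^7 = 4.075 × 10^-8 mM = 0.0407 nM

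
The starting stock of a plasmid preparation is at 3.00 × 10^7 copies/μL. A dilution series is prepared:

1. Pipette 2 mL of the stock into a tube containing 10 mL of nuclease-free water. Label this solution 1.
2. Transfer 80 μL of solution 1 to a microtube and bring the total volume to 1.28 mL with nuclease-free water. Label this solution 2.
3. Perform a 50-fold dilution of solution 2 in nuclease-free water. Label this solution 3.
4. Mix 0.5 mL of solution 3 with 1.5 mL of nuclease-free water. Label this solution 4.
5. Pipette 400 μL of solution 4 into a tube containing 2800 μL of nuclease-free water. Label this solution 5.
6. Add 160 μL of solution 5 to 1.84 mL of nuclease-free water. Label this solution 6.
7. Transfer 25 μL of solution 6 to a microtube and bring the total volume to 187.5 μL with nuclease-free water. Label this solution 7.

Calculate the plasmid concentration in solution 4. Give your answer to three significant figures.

Step 1: 2 mL + 10 mL = 12 mL total → factor 12/2 = 6
Step 2: 80 μL brought to 1.28 mL → factor 1280/80 = 16
Step 3: 50-fold → factor 50
Step 4: 0.5 mL + 1.5 mL = 2 mL total → factor 2/0.5 = 4
Dilution factor through solution 4 = 6 × 16 × 50 × 4 = 19200
[solution 4] = 3.00 × 10^7 copies/μL / 19200 = 1.56 × 10^3 copies/μL

1.56 × 10^3 copies/μL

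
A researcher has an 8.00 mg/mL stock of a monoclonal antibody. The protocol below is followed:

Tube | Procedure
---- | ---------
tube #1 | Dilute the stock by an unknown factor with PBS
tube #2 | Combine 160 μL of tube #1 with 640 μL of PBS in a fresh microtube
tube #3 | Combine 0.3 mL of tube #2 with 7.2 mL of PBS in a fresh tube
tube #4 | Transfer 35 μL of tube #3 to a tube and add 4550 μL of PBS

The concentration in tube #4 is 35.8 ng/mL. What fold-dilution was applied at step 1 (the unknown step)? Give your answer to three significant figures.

Step 1: unknown factor x
Step 2: 160 μL + 640 μL = 800 μL total → factor 800/160 = 5
Step 3: 0.3 mL + 7.2 mL = 7.5 mL total → factor 7.5/0.3 = 25
Step 4: 35 μL + 4550 μL = 4585 μL total → factor 4585/35 = 131
Product of known-step factors = 16375
Overall factor = 8.00 mg/mL / (35.8 ng/mL) = 2.2346 × 10^5
x = 2.2346 × 10^5 / 16375 = 13.6

13.6-fold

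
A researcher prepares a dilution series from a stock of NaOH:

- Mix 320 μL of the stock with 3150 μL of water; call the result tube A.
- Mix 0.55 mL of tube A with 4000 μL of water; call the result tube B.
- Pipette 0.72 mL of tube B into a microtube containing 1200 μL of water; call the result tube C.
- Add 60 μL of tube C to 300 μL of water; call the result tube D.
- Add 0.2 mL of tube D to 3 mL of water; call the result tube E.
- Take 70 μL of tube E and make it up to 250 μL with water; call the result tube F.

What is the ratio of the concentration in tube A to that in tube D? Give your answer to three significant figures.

132

Step 1: 320 μL + 3150 μL = 3470 μL total → factor 3470/320 = 10.844
Step 2: 0.55 mL + 4000 μL = 4.55 mL total → factor 4.55/0.55 = 8.2727
Step 3: 0.72 mL + 1200 μL = 1.92 mL total → factor 1.92/0.72 = 2.6667
Step 4: 60 μL + 300 μL = 360 μL total → factor 360/60 = 6
Dilution factor to tube A = 10.844; to tube D = 1435.3
[tube A]/[tube D] = (factor to tube D)/(factor to tube A) = 1435.3/10.844 = 132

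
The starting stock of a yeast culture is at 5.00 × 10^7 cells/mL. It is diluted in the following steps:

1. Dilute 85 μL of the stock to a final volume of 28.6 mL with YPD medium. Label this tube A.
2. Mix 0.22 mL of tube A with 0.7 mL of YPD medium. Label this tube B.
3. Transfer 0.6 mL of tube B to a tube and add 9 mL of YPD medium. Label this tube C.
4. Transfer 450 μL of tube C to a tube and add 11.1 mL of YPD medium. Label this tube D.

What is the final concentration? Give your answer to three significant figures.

Step 1: 85 μL brought to 28.6 mL → factor 28600/85 = 336.47
Step 2: 0.22 mL + 0.7 mL = 0.92 mL total → factor 0.92/0.22 = 4.1818
Step 3: 0.6 mL + 9 mL = 9.6 mL total → factor 9.6/0.6 = 16
Step 4: 450 μL + 11.1 mL = 11550 μL total → factor 11550/450 = 25.667
Overall dilution factor = 336.47 × 4.1818 × 16 × 25.667 = 5.7783 × 10^5
Final = 5.00 × 10^7 cells/mL / 5.7783 × 10^5 = 86.5 cells/mL

86.5 cells/mL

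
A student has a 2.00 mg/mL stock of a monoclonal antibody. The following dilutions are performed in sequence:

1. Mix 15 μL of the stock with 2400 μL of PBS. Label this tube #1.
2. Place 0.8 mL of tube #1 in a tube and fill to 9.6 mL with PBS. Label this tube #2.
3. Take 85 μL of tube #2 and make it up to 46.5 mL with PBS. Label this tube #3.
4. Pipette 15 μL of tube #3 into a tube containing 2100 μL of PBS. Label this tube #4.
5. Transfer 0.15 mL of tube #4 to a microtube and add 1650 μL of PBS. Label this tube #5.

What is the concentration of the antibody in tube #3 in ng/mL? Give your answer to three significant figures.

1.89 ng/mL

Step 1: 15 μL + 2400 μL = 2415 μL total → factor 2415/15 = 161
Step 2: 0.8 mL brought to 9.6 mL → factor 9.6/0.8 = 12
Step 3: 85 μL brought to 46.5 mL → factor 46500/85 = 547.06
Dilution factor through tube #3 = 161 × 12 × 547.06 = 1.0569 × 10^6
[tube #3] = 2.00 mg/mL / 1.0569 × 10^6 = 1.892 × 10^-6 mg/mL = 1.89 ng/mL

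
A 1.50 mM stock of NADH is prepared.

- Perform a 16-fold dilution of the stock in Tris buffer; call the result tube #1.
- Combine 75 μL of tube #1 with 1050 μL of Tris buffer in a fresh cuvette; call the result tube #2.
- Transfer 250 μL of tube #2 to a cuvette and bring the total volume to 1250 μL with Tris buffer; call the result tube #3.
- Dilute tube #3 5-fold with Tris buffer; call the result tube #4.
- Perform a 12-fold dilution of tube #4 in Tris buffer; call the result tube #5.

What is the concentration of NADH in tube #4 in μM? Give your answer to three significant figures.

Step 1: 16-fold → factor 16
Step 2: 75 μL + 1050 μL = 1125 μL total → factor 1125/75 = 15
Step 3: 250 μL brought to 1250 μL → factor 1250/250 = 5
Step 4: 5-fold → factor 5
Dilution factor through tube #4 = 16 × 15 × 5 × 5 = 6000
[tube #4] = 1.50 mM / 6000 = 0.0002500 mM = 0.250 μM

0.250 μM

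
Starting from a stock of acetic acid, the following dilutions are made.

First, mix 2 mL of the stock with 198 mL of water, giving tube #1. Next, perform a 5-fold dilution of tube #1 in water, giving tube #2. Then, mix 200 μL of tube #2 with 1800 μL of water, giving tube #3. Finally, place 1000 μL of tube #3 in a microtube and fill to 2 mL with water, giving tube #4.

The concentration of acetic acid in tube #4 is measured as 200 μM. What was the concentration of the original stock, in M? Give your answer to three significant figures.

Step 1: 2 mL + 198 mL = 200 mL total → factor 200/2 = 100
Step 2: 5-fold → factor 5
Step 3: 200 μL + 1800 μL = 2000 μL total → factor 2000/200 = 10
Step 4: 1000 μL brought to 2 mL → factor 2000/1000 = 2
Overall dilution factor = 100 × 5 × 10 × 2 = 10000
Stock = 200 μM × 10000 = 2.000 × 10^6 μM = 2.00 M

2.00 M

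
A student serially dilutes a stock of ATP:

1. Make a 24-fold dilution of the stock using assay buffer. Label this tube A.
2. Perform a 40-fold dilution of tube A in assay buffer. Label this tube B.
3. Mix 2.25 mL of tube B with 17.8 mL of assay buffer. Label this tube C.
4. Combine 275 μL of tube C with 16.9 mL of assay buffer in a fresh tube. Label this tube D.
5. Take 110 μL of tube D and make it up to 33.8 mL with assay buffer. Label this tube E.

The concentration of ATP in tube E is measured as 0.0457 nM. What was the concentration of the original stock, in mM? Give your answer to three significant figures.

Step 1: 24-fold → factor 24
Step 2: 40-fold → factor 40
Step 3: 2.25 mL + 17.8 mL = 20.05 mL total → factor 20.05/2.25 = 8.9111
Step 4: 275 μL + 16.9 mL = 17175 μL total → factor 17175/275 = 62.455
Step 5: 110 μL brought to 33.8 mL → factor 33800/110 = 307.27
Overall dilution factor = 24 × 40 × 8.9111 × 62.455 × 307.27 = 1.6417 × 10^8
Stock = 0.0457 nM × 1.6417 × 10^8 = 7.503 × 10^6 nM = 7.50 mM

7.50 mM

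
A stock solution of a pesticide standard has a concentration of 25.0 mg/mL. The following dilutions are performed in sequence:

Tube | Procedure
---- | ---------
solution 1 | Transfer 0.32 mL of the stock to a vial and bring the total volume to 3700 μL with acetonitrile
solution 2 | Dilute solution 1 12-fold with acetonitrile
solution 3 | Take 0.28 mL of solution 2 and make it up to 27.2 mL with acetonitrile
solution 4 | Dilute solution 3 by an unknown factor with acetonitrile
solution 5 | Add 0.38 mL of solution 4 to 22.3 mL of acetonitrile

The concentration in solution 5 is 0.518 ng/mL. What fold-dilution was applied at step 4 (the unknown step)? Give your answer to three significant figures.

60.0-fold

Step 1: 0.32 mL brought to 3700 μL → factor 3.7/0.32 = 11.562
Step 2: 12-fold → factor 12
Step 3: 0.28 mL brought to 27.2 mL → factor 27.2/0.28 = 97.143
Step 4: unknown factor x
Step 5: 0.38 mL + 22.3 mL = 22.68 mL total → factor 22.68/0.38 = 59.684
Product of known-step factors = 8.0446 × 10^5
Overall factor = 25.0 mg/mL / (0.518 ng/mL) = 4.8263 × 10^7
x = 4.8263 × 10^7 / 8.0446 × 10^5 = 60.0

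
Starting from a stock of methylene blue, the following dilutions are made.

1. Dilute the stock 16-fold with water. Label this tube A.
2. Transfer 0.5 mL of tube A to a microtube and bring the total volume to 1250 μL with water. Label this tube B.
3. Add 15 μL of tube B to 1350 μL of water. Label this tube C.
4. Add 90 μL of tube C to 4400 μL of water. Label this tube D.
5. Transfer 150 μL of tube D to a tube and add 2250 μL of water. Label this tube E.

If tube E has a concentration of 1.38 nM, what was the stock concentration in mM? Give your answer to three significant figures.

Step 1: 16-fold → factor 16
Step 2: 0.5 mL brought to 1250 μL → factor 1.25/0.5 = 2.5
Step 3: 15 μL + 1350 μL = 1365 μL total → factor 1365/15 = 91
Step 4: 90 μL + 4400 μL = 4490 μL total → factor 4490/90 = 49.889
Step 5: 150 μL + 2250 μL = 2400 μL total → factor 2400/150 = 16
Overall dilution factor = 16 × 2.5 × 91 × 49.889 × 16 = 2.9055 × 10^6
Stock = 1.38 nM × 2.9055 × 10^6 = 4.010 × 10^6 nM = 4.01 mM

4.01 mM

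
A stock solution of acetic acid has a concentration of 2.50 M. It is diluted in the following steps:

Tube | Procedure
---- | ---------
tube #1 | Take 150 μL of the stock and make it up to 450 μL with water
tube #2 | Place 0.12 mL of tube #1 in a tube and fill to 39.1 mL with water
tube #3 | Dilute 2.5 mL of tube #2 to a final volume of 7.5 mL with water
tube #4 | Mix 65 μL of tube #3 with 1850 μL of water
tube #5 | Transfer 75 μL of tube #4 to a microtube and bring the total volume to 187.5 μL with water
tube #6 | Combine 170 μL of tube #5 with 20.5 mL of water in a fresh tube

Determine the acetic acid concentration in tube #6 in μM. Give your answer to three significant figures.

Step 1: 150 μL brought to 450 μL → factor 450/150 = 3
Step 2: 0.12 mL brought to 39.1 mL → factor 39.1/0.12 = 325.83
Step 3: 2.5 mL brought to 7.5 mL → factor 7.5/2.5 = 3
Step 4: 65 μL + 1850 μL = 1915 μL total → factor 1915/65 = 29.462
Step 5: 75 μL brought to 187.5 μL → factor 187.5/75 = 2.5
Step 6: 170 μL + 20.5 mL = 20670 μL total → factor 20670/170 = 121.59
Overall dilution factor = 3 × 325.83 × 3 × 29.462 × 2.5 × 121.59 = 2.6262 × 10^7
Final = 2.50 M / 2.6262 × 10^7 = 9.520 × 10^-8 M = 0.0952 μM

0.0952 μM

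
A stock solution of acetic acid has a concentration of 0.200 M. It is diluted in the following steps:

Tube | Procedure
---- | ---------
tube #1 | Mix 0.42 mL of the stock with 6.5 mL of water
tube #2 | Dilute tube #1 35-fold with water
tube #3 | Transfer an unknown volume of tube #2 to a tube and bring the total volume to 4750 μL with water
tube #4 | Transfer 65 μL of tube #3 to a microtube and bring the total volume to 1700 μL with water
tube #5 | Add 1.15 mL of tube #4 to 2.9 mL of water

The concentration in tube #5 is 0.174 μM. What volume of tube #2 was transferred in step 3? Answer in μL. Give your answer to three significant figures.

219 μL

Step 1: 0.42 mL + 6.5 mL = 6.92 mL total → factor 6.92/0.42 = 16.476
Step 2: 35-fold → factor 35
Step 3: v brought to 4750 μL → factor = 4750 μL/v
Step 4: 65 μL brought to 1700 μL → factor 1700/65 = 26.154
Step 5: 1.15 mL + 2.9 mL = 4.05 mL total → factor 4.05/1.15 = 3.5217
Product of known-step factors = 53115
Overall factor = 0.200 M / (0.174 μM) = 1.1494 × 10^6
Step-3 factor = 1.1494 × 10^6 / 53115 = 21.64
v = 4750 μL / 21.64 = 219 μL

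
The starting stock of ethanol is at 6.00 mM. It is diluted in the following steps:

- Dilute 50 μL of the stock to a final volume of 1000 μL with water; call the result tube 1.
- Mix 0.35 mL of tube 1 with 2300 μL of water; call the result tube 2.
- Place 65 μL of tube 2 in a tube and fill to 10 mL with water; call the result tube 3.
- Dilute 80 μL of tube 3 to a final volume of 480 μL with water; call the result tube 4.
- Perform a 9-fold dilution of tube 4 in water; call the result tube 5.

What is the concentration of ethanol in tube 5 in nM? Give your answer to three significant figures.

Step 1: 50 μL brought to 1000 μL → factor 1000/50 = 20
Step 2: 0.35 mL + 2300 μL = 2.65 mL total → factor 2.65/0.35 = 7.5714
Step 3: 65 μL brought to 10 mL → factor 10000/65 = 153.85
Step 4: 80 μL brought to 480 μL → factor 480/80 = 6
Step 5: 9-fold → factor 9
Dilution factor through tube 5 = 20 × 7.5714 × 153.85 × 6 × 9 = 1.258 × 10^6
[tube 5] = 6.00 mM / 1.258 × 10^6 = 4.769 × 10^-6 mM = 4.77 nM

4.77 nM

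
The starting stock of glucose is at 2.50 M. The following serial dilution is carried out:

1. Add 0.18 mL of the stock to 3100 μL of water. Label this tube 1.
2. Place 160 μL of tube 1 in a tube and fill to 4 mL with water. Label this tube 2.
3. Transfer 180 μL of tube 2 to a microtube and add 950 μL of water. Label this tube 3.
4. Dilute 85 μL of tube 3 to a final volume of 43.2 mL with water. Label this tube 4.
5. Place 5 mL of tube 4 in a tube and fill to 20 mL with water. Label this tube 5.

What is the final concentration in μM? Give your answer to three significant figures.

Step 1: 0.18 mL + 3100 μL = 3.28 mL total → factor 3.28/0.18 = 18.222
Step 2: 160 μL brought to 4 mL → factor 4000/160 = 25
Step 3: 180 μL + 950 μL = 1130 μL total → factor 1130/180 = 6.2778
Step 4: 85 μL brought to 43.2 mL → factor 43200/85 = 508.24
Step 5: 5 mL brought to 20 mL → factor 20/5 = 4
Overall dilution factor = 18.222 × 25 × 6.2778 × 508.24 × 4 = 5.814 × 10^6
Final = 2.50 M / 5.814 × 10^6 = 4.300 × 10^-7 M = 0.430 μM

0.430 μM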